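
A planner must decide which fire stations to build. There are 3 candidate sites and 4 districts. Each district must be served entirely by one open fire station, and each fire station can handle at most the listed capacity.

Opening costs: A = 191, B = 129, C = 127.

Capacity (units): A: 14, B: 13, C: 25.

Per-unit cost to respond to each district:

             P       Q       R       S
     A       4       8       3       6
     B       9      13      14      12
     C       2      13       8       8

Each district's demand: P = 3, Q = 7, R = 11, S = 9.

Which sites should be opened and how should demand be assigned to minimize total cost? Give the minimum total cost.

Minimum total cost: 513

Open {B, C}: P→C 2·3=6, Q→B 13·7=91, R→C 8·11=88, S→C 8·9=72.
Loads: B carries 7/13, C carries 23/25. Service 257; fixed 256; total 513.
Next best feasible plan costs 520.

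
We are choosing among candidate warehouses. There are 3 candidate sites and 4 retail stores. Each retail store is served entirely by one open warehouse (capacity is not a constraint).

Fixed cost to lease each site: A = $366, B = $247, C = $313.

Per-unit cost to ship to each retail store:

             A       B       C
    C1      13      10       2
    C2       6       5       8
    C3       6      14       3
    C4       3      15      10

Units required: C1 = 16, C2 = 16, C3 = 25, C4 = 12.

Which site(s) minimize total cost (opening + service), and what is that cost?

Open C only; minimum total cost 668.

For any fixed open set, each retail store goes to its cheapest open site; total = fixed + service.
{C}: C1→C 2·16=32, C2→C 8·16=128, C3→C 3·25=75, C4→C 10·12=120. Service 355; fixed 313; total 668.
{A}: C1→A 13·16=208, C2→A 6·16=96, C3→A 6·25=150, C4→A 3·12=36. Service 490; fixed 366; total 856.
{B, C}: service 307 + fixed 560 = 867
{A, B, C}: C1→C 2·16=32, C2→B 5·16=80, C3→C 3·25=75, C4→A 3·12=36. Service 223; fixed 926; total 1149.
No other subset beats 668.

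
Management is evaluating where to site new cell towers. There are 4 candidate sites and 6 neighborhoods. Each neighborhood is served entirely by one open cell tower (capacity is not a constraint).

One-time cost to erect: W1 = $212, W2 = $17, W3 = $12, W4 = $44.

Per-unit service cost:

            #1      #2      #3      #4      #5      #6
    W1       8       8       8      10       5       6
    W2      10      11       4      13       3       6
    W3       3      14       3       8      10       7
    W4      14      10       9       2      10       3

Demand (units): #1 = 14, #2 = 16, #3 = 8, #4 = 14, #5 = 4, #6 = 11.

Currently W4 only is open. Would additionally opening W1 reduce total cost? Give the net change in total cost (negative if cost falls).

No — net change +68 (cost rises by 68).

Current service cost with {W4}: 529.
Adding W1: each neighborhood re-picks its cheapest; new service cost 385, saving 144.
Extra fixed cost: 212. Net change = 212 − 144 = 68.
(Totals: 573 → 641.)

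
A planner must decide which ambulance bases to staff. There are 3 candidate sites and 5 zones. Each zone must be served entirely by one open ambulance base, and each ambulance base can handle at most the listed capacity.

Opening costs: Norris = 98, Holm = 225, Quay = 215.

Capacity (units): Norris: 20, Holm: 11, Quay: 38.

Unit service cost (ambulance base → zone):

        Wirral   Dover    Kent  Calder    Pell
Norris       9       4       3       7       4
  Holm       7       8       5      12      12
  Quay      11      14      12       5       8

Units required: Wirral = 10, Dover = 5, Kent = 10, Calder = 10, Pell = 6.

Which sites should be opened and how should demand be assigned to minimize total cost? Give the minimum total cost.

Minimum total cost: 571

Open {Norris, Quay}: Wirral→Quay 11·10=110, Dover→Norris 4·5=20, Kent→Norris 3·10=30, Calder→Quay 5·10=50, Pell→Quay 8·6=48.
Loads: Norris carries 15/20, Quay carries 26/38. Service 258; fixed 313; total 571.
Next best feasible plan costs 597.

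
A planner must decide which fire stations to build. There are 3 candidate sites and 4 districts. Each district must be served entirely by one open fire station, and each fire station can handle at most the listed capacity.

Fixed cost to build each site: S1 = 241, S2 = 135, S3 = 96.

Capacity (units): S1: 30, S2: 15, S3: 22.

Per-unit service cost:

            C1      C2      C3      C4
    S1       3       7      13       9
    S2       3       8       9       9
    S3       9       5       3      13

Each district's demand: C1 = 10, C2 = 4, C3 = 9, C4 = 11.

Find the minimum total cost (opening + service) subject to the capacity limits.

Open {S2, S3}: C1→S2 3·10=30, C2→S2 8·4=32, C3→S3 3·9=27, C4→S3 13·11=143.
Loads: S2 carries 14/15, S3 carries 20/22. Service 232; fixed 231; total 463.
Next best feasible plan costs 479.

Minimum total cost: 463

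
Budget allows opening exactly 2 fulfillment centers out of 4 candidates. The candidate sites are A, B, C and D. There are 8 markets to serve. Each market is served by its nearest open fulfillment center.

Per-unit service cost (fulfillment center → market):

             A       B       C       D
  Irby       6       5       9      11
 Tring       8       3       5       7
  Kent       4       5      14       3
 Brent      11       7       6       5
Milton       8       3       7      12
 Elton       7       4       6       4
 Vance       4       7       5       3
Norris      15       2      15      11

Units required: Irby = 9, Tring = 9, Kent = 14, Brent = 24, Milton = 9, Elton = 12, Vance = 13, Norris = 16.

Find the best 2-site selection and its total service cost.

Choose B and D; total service cost 380.

With exactly 2 open, each market uses its cheapest among the chosen.
{B, D}: Irby→B 5·9=45, Tring→B 3·9=27, Kent→D 3·14=42, Brent→D 5·24=120, Milton→B 3·9=27, Elton→B 4·12=48, Vance→D 3·13=39, Norris→B 2·16=32. Service cost 380.
{A, B}: service cost 455
{B, C}: service cost 458
Among all 6 size-2 choices, {B, D} is lowest.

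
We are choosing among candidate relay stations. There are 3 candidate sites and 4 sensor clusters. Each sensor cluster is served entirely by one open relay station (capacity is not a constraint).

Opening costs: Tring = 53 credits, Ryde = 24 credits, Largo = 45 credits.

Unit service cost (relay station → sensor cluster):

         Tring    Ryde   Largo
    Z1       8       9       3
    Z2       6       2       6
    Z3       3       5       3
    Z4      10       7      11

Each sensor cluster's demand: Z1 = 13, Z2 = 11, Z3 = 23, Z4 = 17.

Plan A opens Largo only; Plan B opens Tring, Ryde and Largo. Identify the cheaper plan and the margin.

Plan B is cheaper by 35.

Plan A: {Largo}: Z1→Largo 3·13=39, Z2→Largo 6·11=66, Z3→Largo 3·23=69, Z4→Largo 11·17=187. Service 361; fixed 45; total 406.
Plan B: {Tring, Ryde, Largo}: Z1→Largo 3·13=39, Z2→Ryde 2·11=22, Z3→Tring 3·23=69, Z4→Ryde 7·17=119. Service 249; fixed 122; total 371.
Difference: |406 − 371| = 35.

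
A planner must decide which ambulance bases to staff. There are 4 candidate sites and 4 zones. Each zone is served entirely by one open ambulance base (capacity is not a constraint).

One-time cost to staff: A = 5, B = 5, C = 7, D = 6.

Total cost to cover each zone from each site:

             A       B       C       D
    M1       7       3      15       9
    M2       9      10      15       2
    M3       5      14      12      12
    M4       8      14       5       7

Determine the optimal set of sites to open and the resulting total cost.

Open A and D; minimum total cost 32.

For any fixed open set, each zone goes to its cheapest open site; total = fixed + service.
{A, D}: M1→A 7, M2→D 2, M3→A 5, M4→D 7. Service 21; fixed 11; total 32.
{A, B, D}: M1→B 3, M2→D 2, M3→A 5, M4→D 7. Service 17; fixed 16; total 33.
{A}: service 29 + fixed 5 = 34
{A, B, C, D}: M1→B 3, M2→D 2, M3→A 5, M4→C 5. Service 15; fixed 23; total 38.
No other subset beats 32.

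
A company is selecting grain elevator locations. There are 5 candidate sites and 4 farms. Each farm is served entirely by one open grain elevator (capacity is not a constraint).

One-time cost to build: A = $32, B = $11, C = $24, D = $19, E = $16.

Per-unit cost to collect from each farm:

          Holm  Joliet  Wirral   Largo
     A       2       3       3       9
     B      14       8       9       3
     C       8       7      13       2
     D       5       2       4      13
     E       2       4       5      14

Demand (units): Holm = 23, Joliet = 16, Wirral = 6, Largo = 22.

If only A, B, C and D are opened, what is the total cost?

Each farm is assigned to its cheapest site among the open ones.
{A, B, C, D}: Holm→A 2·23=46, Joliet→D 2·16=32, Wirral→A 3·6=18, Largo→C 2·22=44. Service 140; fixed 86; total 226.

Total cost: 226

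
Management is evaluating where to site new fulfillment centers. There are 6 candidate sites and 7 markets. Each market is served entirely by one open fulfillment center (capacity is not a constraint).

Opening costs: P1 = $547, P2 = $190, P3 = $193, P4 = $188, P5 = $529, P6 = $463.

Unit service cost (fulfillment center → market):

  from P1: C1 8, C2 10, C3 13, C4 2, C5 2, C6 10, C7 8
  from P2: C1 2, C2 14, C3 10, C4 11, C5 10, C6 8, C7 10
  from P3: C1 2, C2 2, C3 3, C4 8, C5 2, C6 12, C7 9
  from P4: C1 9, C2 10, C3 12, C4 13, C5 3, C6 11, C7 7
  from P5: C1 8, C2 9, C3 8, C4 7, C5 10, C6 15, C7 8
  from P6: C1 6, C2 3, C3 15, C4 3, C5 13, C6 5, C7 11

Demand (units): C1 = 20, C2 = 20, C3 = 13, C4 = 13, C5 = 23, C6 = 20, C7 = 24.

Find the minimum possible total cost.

For any fixed open set, each market goes to its cheapest open site; total = fixed + service.
{P3}: C1→P3 2·20=40, C2→P3 2·20=40, C3→P3 3·13=39, C4→P3 8·13=104, C5→P3 2·23=46, C6→P3 12·20=240, C7→P3 9·24=216. Service 725; fixed 193; total 918.
{P2, P3}: service 645 + fixed 383 = 1028
{P3, P4}: service 657 + fixed 381 = 1038
{P1, P2, P3, P4, P5, P6}: C1→P2 2·20=40, C2→P3 2·20=40, C3→P3 3·13=39, C4→P1 2·13=26, C5→P1 2·23=46, C6→P6 5·20=100, C7→P4 7·24=168. Service 459; fixed 2110; total 2569.
No other subset beats 918.

Minimum total cost: 918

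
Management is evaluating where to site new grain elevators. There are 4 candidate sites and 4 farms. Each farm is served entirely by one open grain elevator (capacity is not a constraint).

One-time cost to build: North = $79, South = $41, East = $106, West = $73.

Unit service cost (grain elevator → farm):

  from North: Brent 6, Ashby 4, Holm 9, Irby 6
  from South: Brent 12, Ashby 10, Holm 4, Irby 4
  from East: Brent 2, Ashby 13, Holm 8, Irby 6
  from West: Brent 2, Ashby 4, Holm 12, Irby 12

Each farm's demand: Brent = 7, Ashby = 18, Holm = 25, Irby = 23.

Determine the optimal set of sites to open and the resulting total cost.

Open South and West; minimum total cost 392.

For any fixed open set, each farm goes to its cheapest open site; total = fixed + service.
{South, West}: Brent→West 2·7=14, Ashby→West 4·18=72, Holm→South 4·25=100, Irby→South 4·23=92. Service 278; fixed 114; total 392.
{North, South}: Brent→North 6·7=42, Ashby→North 4·18=72, Holm→South 4·25=100, Irby→South 4·23=92. Service 306; fixed 120; total 426.
{North, South, West}: Brent→West 2·7=14, Ashby→North 4·18=72, Holm→South 4·25=100, Irby→South 4·23=92. Service 278; fixed 193; total 471.
{North, South, East, West}: Brent→East 2·7=14, Ashby→North 4·18=72, Holm→South 4·25=100, Irby→South 4·23=92. Service 278; fixed 299; total 577.
No other subset beats 392.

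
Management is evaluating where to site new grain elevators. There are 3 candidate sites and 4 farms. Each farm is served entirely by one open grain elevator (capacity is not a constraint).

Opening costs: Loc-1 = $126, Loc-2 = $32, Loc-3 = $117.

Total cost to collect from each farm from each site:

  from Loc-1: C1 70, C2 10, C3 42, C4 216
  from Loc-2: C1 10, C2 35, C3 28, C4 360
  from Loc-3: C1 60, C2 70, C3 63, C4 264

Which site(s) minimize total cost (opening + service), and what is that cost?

For any fixed open set, each farm goes to its cheapest open site; total = fixed + service.
{Loc-1, Loc-2}: C1→Loc-2 10, C2→Loc-1 10, C3→Loc-2 28, C4→Loc-1 216. Service 264; fixed 158; total 422.
{Loc-1}: service 338 + fixed 126 = 464
{Loc-2}: service 433 + fixed 32 = 465
{Loc-1, Loc-2, Loc-3}: C1→Loc-2 10, C2→Loc-1 10, C3→Loc-2 28, C4→Loc-1 216. Service 264; fixed 275; total 539.
(All 7 nonempty subsets were checked; Loc-1 and Loc-2 is lowest.)

Open Loc-1 and Loc-2; minimum total cost 422.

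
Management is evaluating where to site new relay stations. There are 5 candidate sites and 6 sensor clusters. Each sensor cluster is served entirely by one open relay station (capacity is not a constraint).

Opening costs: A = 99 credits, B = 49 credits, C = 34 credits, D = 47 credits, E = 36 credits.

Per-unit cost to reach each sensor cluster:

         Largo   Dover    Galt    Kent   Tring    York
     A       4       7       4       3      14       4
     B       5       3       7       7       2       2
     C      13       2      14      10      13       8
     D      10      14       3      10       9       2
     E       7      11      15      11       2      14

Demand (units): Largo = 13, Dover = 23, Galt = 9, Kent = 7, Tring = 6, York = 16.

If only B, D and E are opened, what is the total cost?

Total cost: 386

Each sensor cluster is assigned to its cheapest site among the open ones.
{B, D, E}: Largo→B 5·13=65, Dover→B 3·23=69, Galt→D 3·9=27, Kent→B 7·7=49, Tring→B 2·6=12, York→B 2·16=32. Service 254; fixed 132; total 386.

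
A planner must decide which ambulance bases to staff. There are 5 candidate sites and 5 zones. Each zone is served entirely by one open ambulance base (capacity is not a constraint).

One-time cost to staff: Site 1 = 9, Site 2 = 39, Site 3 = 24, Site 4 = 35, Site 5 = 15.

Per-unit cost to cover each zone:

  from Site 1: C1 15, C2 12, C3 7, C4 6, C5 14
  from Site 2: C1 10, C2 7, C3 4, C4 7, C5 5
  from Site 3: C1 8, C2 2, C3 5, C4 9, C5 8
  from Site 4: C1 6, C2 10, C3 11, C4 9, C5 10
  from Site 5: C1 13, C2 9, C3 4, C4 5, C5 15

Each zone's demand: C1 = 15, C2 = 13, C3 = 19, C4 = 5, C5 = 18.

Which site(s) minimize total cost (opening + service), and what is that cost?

For any fixed open set, each zone goes to its cheapest open site; total = fixed + service.
{Site 2, Site 3}: C1→Site 3 8·15=120, C2→Site 3 2·13=26, C3→Site 2 4·19=76, C4→Site 2 7·5=35, C5→Site 2 5·18=90. Service 347; fixed 63; total 410.
{Site 1, Site 2, Site 3}: C1→Site 3 8·15=120, C2→Site 3 2·13=26, C3→Site 2 4·19=76, C4→Site 1 6·5=30, C5→Site 2 5·18=90. Service 342; fixed 72; total 414.
{Site 2, Site 3, Site 4}: C1→Site 4 6·15=90, C2→Site 3 2·13=26, C3→Site 2 4·19=76, C4→Site 2 7·5=35, C5→Site 2 5·18=90. Service 317; fixed 98; total 415.
{Site 1, Site 2, Site 3, Site 4, Site 5}: service 307 + fixed 122 = 429
No other subset beats 410.

Open Site 2 and Site 3; minimum total cost 410.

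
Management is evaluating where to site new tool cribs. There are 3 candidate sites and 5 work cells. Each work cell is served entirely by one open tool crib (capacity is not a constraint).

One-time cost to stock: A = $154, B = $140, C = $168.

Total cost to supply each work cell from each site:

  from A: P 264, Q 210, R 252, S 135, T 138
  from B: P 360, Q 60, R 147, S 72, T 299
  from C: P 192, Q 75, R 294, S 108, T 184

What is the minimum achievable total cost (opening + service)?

For any fixed open set, each work cell goes to its cheapest open site; total = fixed + service.
{B, C}: P→C 192, Q→B 60, R→B 147, S→B 72, T→C 184. Service 655; fixed 308; total 963.
{A, B}: service 681 + fixed 294 = 975
{C}: P→C 192, Q→C 75, R→C 294, S→C 108, T→C 184. Service 853; fixed 168; total 1021.
{A, B, C}: service 609 + fixed 462 = 1071
No other subset beats 963.

Minimum total cost: 963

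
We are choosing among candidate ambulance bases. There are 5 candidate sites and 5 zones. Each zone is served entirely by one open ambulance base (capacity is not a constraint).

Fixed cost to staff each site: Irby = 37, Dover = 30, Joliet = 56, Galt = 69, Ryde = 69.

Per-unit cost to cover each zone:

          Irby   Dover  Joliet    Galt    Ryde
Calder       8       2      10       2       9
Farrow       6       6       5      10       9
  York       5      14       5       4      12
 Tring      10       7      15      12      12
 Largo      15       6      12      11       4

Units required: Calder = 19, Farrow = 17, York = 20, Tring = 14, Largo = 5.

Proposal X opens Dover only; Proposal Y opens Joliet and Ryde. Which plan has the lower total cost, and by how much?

Proposal X: {Dover}: Calder→Dover 2·19=38, Farrow→Dover 6·17=102, York→Dover 14·20=280, Tring→Dover 7·14=98, Largo→Dover 6·5=30. Service 548; fixed 30; total 578.
Proposal Y: {Joliet, Ryde}: Calder→Ryde 9·19=171, Farrow→Joliet 5·17=85, York→Joliet 5·20=100, Tring→Ryde 12·14=168, Largo→Ryde 4·5=20. Service 544; fixed 125; total 669.
Difference: |578 − 669| = 91.

Proposal X is cheaper by 91.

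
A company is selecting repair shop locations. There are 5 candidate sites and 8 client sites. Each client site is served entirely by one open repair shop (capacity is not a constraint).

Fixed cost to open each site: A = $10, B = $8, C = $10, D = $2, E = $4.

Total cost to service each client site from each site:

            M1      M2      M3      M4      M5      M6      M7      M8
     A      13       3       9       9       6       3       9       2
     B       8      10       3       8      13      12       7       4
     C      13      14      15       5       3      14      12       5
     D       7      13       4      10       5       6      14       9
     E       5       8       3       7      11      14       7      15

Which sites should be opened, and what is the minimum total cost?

Open A and E; minimum total cost 50.

For any fixed open set, each client site goes to its cheapest open site; total = fixed + service.
{A, E}: M1→E 5, M2→A 3, M3→E 3, M4→E 7, M5→A 6, M6→A 3, M7→E 7, M8→A 2. Service 36; fixed 14; total 50.
{A, D, E}: M1→E 5, M2→A 3, M3→E 3, M4→E 7, M5→D 5, M6→A 3, M7→E 7, M8→A 2. Service 35; fixed 16; total 51.
{A, D}: service 42 + fixed 12 = 54
{A, B, C, D, E}: service 31 + fixed 34 = 65
No other subset beats 50.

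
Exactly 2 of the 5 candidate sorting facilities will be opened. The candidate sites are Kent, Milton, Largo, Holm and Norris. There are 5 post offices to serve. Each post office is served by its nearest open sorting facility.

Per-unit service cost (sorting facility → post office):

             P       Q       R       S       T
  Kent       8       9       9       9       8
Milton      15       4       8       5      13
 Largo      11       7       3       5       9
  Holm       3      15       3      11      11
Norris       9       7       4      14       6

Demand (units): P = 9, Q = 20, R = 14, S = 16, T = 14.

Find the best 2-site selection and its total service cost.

Choose Milton and Norris; total service cost 381.

With exactly 2 open, each post office uses its cheapest among the chosen.
{Milton, Norris}: P→Norris 9·9=81, Q→Milton 4·20=80, R→Norris 4·14=56, S→Milton 5·16=80, T→Norris 6·14=84. Service cost 381.
{Milton, Holm}: service cost 383
{Largo, Holm}: service cost 415
Among all 10 size-2 choices, {Milton, Norris} is lowest.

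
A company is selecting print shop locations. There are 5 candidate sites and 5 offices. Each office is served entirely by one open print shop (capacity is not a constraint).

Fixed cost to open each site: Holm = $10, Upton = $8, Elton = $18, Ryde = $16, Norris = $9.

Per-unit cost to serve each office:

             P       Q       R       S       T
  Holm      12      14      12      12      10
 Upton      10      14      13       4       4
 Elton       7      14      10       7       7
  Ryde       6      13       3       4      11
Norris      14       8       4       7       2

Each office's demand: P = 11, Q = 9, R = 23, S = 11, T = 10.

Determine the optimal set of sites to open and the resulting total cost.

For any fixed open set, each office goes to its cheapest open site; total = fixed + service.
{Ryde, Norris}: P→Ryde 6·11=66, Q→Norris 8·9=72, R→Ryde 3·23=69, S→Ryde 4·11=44, T→Norris 2·10=20. Service 271; fixed 25; total 296.
{Upton, Ryde, Norris}: service 271 + fixed 33 = 304
{Holm, Ryde, Norris}: service 271 + fixed 35 = 306
{Holm, Upton, Elton, Ryde, Norris}: service 271 + fixed 61 = 332
No other subset beats 296.

Open Ryde and Norris; minimum total cost 296.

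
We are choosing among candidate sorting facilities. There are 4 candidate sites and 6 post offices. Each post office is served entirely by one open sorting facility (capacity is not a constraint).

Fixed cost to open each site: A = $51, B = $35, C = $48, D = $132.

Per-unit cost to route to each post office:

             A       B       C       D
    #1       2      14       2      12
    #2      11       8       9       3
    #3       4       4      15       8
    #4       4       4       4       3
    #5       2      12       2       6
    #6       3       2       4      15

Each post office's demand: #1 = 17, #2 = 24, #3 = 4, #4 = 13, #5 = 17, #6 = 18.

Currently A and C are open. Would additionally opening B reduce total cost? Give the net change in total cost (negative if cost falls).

Current service cost with {A, C}: 406.
Adding B: each post office re-picks its cheapest; new service cost 364, saving 42.
Extra fixed cost: 35. Net change = 35 − 42 = -7.
(Totals: 505 → 498.)

Yes — net change −7 (cost falls by 7).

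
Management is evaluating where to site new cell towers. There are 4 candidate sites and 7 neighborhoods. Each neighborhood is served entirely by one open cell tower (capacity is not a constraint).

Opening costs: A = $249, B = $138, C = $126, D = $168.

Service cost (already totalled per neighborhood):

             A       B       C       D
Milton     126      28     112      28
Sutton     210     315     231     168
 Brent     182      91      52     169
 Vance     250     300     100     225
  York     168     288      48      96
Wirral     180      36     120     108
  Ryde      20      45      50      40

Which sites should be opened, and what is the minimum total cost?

Open B and C; minimum total cost 804.

For any fixed open set, each neighborhood goes to its cheapest open site; total = fixed + service.
{B, C}: Milton→B 28, Sutton→C 231, Brent→C 52, Vance→C 100, York→C 48, Wirral→B 36, Ryde→B 45. Service 540; fixed 264; total 804.
{C, D}: service 544 + fixed 294 = 838
{C}: Milton→C 112, Sutton→C 231, Brent→C 52, Vance→C 100, York→C 48, Wirral→C 120, Ryde→C 50. Service 713; fixed 126; total 839.
{A, B, C, D}: service 452 + fixed 681 = 1133
No other subset beats 804.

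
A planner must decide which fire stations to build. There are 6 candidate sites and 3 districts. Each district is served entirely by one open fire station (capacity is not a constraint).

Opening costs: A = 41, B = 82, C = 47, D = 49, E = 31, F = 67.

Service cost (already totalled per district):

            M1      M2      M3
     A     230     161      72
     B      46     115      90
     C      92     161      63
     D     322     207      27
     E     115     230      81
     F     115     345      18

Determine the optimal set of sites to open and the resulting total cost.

Open B and D; minimum total cost 319.

For any fixed open set, each district goes to its cheapest open site; total = fixed + service.
{B, D}: M1→B 46, M2→B 115, M3→D 27. Service 188; fixed 131; total 319.
{B, F}: M1→B 46, M2→B 115, M3→F 18. Service 179; fixed 149; total 328.
{B}: service 251 + fixed 82 = 333
{A, B, C, D, E, F}: M1→B 46, M2→B 115, M3→F 18. Service 179; fixed 317; total 496.
No other subset beats 319.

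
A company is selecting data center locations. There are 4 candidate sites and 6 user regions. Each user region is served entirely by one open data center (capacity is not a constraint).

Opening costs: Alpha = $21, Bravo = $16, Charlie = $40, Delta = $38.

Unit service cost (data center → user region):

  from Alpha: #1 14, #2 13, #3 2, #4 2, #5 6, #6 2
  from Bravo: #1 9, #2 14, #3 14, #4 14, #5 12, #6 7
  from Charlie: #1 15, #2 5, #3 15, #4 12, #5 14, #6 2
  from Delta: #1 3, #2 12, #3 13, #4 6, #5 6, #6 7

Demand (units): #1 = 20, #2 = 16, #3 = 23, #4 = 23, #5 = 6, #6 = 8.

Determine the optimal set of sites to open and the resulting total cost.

For any fixed open set, each user region goes to its cheapest open site; total = fixed + service.
{Alpha, Charlie, Delta}: #1→Delta 3·20=60, #2→Charlie 5·16=80, #3→Alpha 2·23=46, #4→Alpha 2·23=46, #5→Alpha 6·6=36, #6→Alpha 2·8=16. Service 284; fixed 99; total 383.
{Alpha, Bravo, Charlie, Delta}: service 284 + fixed 115 = 399
{Alpha, Delta}: #1→Delta 3·20=60, #2→Delta 12·16=192, #3→Alpha 2·23=46, #4→Alpha 2·23=46, #5→Alpha 6·6=36, #6→Alpha 2·8=16. Service 396; fixed 59; total 455.
{Bravo}: #1→Bravo 9·20=180, #2→Bravo 14·16=224, #3→Bravo 14·23=322, #4→Bravo 14·23=322, #5→Bravo 12·6=72, #6→Bravo 7·8=56. Service 1176; fixed 16; total 1192.
No other subset beats 383.

Open Alpha, Charlie and Delta; minimum total cost 383.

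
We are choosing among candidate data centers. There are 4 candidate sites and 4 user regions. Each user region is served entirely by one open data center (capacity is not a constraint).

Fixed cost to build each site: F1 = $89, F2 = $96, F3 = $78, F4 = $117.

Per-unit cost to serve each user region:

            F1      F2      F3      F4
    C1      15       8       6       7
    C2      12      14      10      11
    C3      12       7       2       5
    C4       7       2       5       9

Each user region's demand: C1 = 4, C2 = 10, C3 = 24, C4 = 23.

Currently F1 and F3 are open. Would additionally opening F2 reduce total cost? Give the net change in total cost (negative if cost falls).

No — net change +27 (cost rises by 27).

Current service cost with {F1, F3}: 287.
Adding F2: each user region re-picks its cheapest; new service cost 218, saving 69.
Extra fixed cost: 96. Net change = 96 − 69 = 27.
(Totals: 454 → 481.)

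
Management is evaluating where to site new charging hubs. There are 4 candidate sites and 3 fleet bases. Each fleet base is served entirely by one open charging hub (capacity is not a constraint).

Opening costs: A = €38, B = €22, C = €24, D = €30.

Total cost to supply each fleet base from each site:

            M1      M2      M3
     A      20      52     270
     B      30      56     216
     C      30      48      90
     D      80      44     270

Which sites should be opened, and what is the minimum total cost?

Open C only; minimum total cost 192.

For any fixed open set, each fleet base goes to its cheapest open site; total = fixed + service.
{C}: M1→C 30, M2→C 48, M3→C 90. Service 168; fixed 24; total 192.
{B, C}: service 168 + fixed 46 = 214
{C, D}: service 164 + fixed 54 = 218
{A, B, C, D}: service 154 + fixed 114 = 268
No other subset beats 192.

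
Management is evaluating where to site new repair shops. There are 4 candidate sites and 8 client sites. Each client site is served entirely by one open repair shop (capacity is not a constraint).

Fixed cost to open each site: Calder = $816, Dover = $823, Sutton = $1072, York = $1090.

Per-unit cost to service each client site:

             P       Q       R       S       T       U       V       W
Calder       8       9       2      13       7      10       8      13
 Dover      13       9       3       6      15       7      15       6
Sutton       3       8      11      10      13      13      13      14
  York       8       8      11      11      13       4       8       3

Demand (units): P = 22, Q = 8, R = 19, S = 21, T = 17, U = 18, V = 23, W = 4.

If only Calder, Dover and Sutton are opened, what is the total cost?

Total cost: 3458

Each client site is assigned to its cheapest site among the open ones.
{Calder, Dover, Sutton}: P→Sutton 3·22=66, Q→Sutton 8·8=64, R→Calder 2·19=38, S→Dover 6·21=126, T→Calder 7·17=119, U→Dover 7·18=126, V→Calder 8·23=184, W→Dover 6·4=24. Service 747; fixed 2711; total 3458.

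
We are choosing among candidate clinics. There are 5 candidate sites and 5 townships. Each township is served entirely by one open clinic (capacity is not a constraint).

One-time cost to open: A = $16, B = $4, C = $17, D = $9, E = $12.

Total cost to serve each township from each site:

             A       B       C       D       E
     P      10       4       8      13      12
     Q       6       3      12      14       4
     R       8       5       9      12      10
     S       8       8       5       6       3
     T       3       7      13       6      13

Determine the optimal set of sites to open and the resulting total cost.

For any fixed open set, each township goes to its cheapest open site; total = fixed + service.
{B}: P→B 4, Q→B 3, R→B 5, S→B 8, T→B 7. Service 27; fixed 4; total 31.
{B, D}: service 24 + fixed 13 = 37
{B, E}: P→B 4, Q→B 3, R→B 5, S→E 3, T→B 7. Service 22; fixed 16; total 38.
{A, B, C, D, E}: P→B 4, Q→B 3, R→B 5, S→E 3, T→A 3. Service 18; fixed 58; total 76.
No other subset beats 31.

Open B only; minimum total cost 31.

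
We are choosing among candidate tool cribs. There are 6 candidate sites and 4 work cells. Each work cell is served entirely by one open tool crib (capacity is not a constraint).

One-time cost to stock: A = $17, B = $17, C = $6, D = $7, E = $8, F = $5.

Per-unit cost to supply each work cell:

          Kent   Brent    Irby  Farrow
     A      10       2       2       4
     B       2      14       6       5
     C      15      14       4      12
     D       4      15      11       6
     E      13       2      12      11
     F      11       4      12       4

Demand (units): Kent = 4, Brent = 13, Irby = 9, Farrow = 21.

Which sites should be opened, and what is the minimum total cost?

Open A and D; minimum total cost 168.

For any fixed open set, each work cell goes to its cheapest open site; total = fixed + service.
{A, D}: Kent→D 4·4=16, Brent→A 2·13=26, Irby→A 2·9=18, Farrow→A 4·21=84. Service 144; fixed 24; total 168.
{A, B}: Kent→B 2·4=8, Brent→A 2·13=26, Irby→A 2·9=18, Farrow→A 4·21=84. Service 136; fixed 34; total 170.
{A, D, F}: Kent→D 4·4=16, Brent→A 2·13=26, Irby→A 2·9=18, Farrow→A 4·21=84. Service 144; fixed 29; total 173.
{A, B, C, D, E, F}: service 136 + fixed 60 = 196
No other subset beats 168.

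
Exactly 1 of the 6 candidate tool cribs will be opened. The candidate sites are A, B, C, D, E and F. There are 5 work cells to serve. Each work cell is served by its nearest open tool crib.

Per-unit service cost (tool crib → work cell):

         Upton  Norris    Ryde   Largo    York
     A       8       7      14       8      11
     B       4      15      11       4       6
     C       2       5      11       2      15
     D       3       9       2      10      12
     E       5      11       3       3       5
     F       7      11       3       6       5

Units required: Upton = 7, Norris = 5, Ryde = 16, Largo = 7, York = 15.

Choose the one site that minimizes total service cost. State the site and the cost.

With exactly 1 open, each work cell uses its cheapest among the chosen.
{E}: Upton→E 5·7=35, Norris→E 11·5=55, Ryde→E 3·16=48, Largo→E 3·7=21, York→E 5·15=75. Service cost 234.
{F}: service cost 269
{D}: service cost 348
Among all 6 size-1 choices, {E} is lowest.

Choose E only; total service cost 234.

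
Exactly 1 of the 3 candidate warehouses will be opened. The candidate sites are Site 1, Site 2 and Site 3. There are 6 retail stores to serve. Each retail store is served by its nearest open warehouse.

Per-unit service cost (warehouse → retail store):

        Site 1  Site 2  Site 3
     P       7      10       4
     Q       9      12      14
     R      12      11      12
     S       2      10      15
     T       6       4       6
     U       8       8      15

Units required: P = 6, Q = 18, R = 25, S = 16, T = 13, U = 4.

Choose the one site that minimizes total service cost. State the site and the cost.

Choose Site 1 only; total service cost 646.

With exactly 1 open, each retail store uses its cheapest among the chosen.
{Site 1}: P→Site 1 7·6=42, Q→Site 1 9·18=162, R→Site 1 12·25=300, S→Site 1 2·16=32, T→Site 1 6·13=78, U→Site 1 8·4=32. Service cost 646.
{Site 2}: service cost 795
{Site 3}: service cost 954
Among all 3 size-1 choices, {Site 1} is lowest.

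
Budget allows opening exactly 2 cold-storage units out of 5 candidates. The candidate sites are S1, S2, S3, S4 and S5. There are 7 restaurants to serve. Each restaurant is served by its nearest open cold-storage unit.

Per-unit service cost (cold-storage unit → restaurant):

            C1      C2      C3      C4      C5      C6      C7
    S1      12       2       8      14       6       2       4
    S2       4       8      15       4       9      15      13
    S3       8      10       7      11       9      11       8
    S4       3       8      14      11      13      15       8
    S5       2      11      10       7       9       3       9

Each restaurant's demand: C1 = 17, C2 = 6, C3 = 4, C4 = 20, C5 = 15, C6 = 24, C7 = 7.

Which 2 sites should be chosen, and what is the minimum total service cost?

With exactly 2 open, each restaurant uses its cheapest among the chosen.
{S1, S2}: C1→S2 4·17=68, C2→S1 2·6=12, C3→S1 8·4=32, C4→S2 4·20=80, C5→S1 6·15=90, C6→S1 2·24=48, C7→S1 4·7=28. Service cost 358.
{S1, S5}: service cost 384
{S2, S5}: service cost 472
Among all 10 size-2 choices, {S1, S2} is lowest.

Choose S1 and S2; total service cost 358.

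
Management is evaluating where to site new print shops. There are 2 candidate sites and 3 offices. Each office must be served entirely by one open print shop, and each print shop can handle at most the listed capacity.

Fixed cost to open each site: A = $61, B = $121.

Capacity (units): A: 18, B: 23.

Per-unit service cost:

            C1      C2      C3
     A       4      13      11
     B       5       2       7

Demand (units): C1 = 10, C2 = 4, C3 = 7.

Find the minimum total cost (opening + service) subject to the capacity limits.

Minimum total cost: 228

Open {B}: C1→B 5·10=50, C2→B 2·4=8, C3→B 7·7=49.
Loads: B carries 21/23. Service 107; fixed 121; total 228.
Next best feasible plan costs 279.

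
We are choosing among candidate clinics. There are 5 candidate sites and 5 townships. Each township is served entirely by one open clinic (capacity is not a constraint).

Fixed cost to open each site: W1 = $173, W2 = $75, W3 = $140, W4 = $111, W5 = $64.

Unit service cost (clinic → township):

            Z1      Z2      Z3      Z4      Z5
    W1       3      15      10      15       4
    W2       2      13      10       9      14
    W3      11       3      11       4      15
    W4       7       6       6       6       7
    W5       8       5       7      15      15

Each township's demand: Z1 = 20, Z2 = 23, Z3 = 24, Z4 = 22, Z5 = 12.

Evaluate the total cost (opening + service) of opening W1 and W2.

Each township is assigned to its cheapest site among the open ones.
{W1, W2}: Z1→W2 2·20=40, Z2→W2 13·23=299, Z3→W1 10·24=240, Z4→W2 9·22=198, Z5→W1 4·12=48. Service 825; fixed 248; total 1073.

Total cost: 1073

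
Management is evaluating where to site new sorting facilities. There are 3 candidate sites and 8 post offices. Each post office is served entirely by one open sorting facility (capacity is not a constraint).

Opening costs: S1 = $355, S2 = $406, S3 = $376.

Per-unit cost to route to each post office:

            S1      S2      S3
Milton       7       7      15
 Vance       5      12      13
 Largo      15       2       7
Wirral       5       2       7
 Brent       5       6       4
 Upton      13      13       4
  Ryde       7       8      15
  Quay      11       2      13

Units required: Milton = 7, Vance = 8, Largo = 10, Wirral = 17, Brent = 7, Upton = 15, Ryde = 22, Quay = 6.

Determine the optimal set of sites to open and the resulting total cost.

Open S2 only; minimum total cost 1030.

For any fixed open set, each post office goes to its cheapest open site; total = fixed + service.
{S2}: Milton→S2 7·7=49, Vance→S2 12·8=96, Largo→S2 2·10=20, Wirral→S2 2·17=34, Brent→S2 6·7=42, Upton→S2 13·15=195, Ryde→S2 8·22=176, Quay→S2 2·6=12. Service 624; fixed 406; total 1030.
{S1}: service 774 + fixed 355 = 1129
{S2, S3}: service 475 + fixed 782 = 1257
{S1, S2, S3}: Milton→S1 7·7=49, Vance→S1 5·8=40, Largo→S2 2·10=20, Wirral→S2 2·17=34, Brent→S3 4·7=28, Upton→S3 4·15=60, Ryde→S1 7·22=154, Quay→S2 2·6=12. Service 397; fixed 1137; total 1534.
No other subset beats 1030.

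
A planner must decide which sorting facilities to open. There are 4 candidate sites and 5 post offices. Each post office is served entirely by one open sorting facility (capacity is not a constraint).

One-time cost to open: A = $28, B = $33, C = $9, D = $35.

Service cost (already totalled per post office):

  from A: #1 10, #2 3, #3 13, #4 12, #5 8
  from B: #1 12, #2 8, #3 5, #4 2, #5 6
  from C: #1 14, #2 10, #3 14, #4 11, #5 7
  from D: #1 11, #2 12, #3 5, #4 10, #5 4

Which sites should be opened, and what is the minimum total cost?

For any fixed open set, each post office goes to its cheapest open site; total = fixed + service.
{C}: #1→C 14, #2→C 10, #3→C 14, #4→C 11, #5→C 7. Service 56; fixed 9; total 65.
{B}: #1→B 12, #2→B 8, #3→B 5, #4→B 2, #5→B 6. Service 33; fixed 33; total 66.
{A}: service 46 + fixed 28 = 74
{A, B, C, D}: #1→A 10, #2→A 3, #3→B 5, #4→B 2, #5→D 4. Service 24; fixed 105; total 129.
No other subset beats 65.

Open C only; minimum total cost 65.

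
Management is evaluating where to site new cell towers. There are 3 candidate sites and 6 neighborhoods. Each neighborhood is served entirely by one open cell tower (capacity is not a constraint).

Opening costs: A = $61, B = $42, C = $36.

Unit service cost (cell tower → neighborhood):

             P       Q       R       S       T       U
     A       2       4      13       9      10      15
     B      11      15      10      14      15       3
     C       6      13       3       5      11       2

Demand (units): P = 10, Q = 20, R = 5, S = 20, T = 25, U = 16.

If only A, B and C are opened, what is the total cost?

Total cost: 636

Each neighborhood is assigned to its cheapest site among the open ones.
{A, B, C}: P→A 2·10=20, Q→A 4·20=80, R→C 3·5=15, S→C 5·20=100, T→A 10·25=250, U→C 2·16=32. Service 497; fixed 139; total 636.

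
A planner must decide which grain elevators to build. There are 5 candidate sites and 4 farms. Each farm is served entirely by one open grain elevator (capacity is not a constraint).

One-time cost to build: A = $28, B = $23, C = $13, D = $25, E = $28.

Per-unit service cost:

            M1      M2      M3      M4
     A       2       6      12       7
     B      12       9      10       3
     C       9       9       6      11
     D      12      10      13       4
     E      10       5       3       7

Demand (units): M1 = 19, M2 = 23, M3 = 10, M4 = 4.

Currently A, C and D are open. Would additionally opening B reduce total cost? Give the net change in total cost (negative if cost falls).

No — net change +19 (cost rises by 19).

Current service cost with {A, C, D}: 252.
Adding B: each farm re-picks its cheapest; new service cost 248, saving 4.
Extra fixed cost: 23. Net change = 23 − 4 = 19.
(Totals: 318 → 337.)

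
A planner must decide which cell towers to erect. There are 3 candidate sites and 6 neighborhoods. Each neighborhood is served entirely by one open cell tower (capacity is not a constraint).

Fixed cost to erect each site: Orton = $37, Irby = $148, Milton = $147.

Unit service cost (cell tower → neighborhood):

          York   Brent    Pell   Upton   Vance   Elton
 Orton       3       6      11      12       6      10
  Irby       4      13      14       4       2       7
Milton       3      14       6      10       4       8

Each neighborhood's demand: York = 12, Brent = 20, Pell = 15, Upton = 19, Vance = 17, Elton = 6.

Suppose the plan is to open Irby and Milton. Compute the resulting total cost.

Each neighborhood is assigned to its cheapest site among the open ones.
{Irby, Milton}: York→Milton 3·12=36, Brent→Irby 13·20=260, Pell→Milton 6·15=90, Upton→Irby 4·19=76, Vance→Irby 2·17=34, Elton→Irby 7·6=42. Service 538; fixed 295; total 833.

Total cost: 833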